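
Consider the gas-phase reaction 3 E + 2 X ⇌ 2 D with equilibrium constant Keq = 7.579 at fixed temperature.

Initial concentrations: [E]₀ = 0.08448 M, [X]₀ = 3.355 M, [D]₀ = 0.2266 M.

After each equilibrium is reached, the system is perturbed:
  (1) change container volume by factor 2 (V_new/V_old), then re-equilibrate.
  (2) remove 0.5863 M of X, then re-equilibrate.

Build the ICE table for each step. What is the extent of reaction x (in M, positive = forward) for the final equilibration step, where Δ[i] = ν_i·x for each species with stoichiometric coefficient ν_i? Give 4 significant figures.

x = -0.005271 M

Q₀ = 7.566 vs Keq = 7.579 ⇒ Q<K, forward
Step 1:
                    E           X           D
  init        0.08448       3.355      0.2266
  Δ       -4.0700e-05 -2.7133e-05  2.7133e-05
  eq          0.08444       3.355      0.2266
  solve Keq expr → x = 1.3567e-05; check Q = 7.579
Then change container volume by factor 2 (V_new/V_old).
Step 2:
                    E           X           D
  init        0.04222       1.677      0.1133
  Δ           0.03101     0.02067    -0.02067
  eq          0.07323       1.698     0.09264
  solve Keq expr → x = -0.01034; check Q = 7.579
Then remove 0.5863 M of X.
Step 3:
                    E           X           D
  init        0.07323       1.112     0.09264
  Δ           0.01581     0.01054    -0.01054
  eq          0.08904       1.122      0.0821
  solve Keq expr → x = -0.005271; check Q = 7.579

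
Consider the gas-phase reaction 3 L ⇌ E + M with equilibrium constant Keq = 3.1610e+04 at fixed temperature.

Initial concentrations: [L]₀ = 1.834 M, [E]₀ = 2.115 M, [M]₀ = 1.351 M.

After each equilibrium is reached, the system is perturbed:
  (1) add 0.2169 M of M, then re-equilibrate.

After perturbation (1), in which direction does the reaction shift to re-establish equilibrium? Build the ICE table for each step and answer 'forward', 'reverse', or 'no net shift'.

Q₀ = 0.4632 vs Keq = 3.1610e+04 ⇒ Q<K, forward
Step 1:
                    L           E           M
  I             1.834       2.115       1.351
  C            -1.779       0.593       0.593
  E           0.05502       2.708       1.944
  solve Keq expr → x = 0.593; check Q = 3.1610e+04
Then add 0.2169 M of M.
Step 2:
                    L           E           M
  I           0.05502       2.708       2.161
  C          0.001964 -6.5472e-04 -6.5472e-04
  E           0.05698       2.707        2.16
  solve Keq expr → x = -6.5472e-04; check Q = 3.1610e+04

Direction: reverse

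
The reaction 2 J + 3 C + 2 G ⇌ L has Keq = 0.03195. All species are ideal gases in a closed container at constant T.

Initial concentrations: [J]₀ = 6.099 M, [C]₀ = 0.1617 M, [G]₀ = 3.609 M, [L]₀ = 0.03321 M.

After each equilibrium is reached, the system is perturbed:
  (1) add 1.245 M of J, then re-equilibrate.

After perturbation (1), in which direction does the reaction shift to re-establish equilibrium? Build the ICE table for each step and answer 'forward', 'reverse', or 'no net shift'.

Q₀ = 0.01621 vs Keq = 0.03195 ⇒ Q<K, forward
Step 1:
                   J          C          G          L
  Initial      6.099     0.1617      3.609    0.03321
  Change    -0.01526    -0.0229   -0.01526   0.007632
  Equil        6.084     0.1388      3.594    0.04084
  solve Keq expr → x = 0.007632; check Q = 0.03195
Then add 1.245 M of J.
Step 2:
                   J          C          G          L
  Initial      7.329     0.1388      3.594    0.04084
  Change   -0.008022   -0.01203  -0.008022   0.004011
  Equil        7.321     0.1268      3.586    0.04485
  solve Keq expr → x = 0.004011; check Q = 0.03195

Direction: forward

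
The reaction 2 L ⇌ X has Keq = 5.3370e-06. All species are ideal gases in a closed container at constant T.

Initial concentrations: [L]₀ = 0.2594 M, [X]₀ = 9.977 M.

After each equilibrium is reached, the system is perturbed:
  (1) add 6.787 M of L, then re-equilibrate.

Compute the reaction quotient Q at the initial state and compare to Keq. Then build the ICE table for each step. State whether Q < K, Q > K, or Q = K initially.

Q₀ = 148.3 vs Keq = 5.3370e-06 ⇒ Q>K, reverse
Step 1:
                  L         X
  Initial    0.2594     9.977
  Change      19.95    -9.975
  Equil       20.21   0.00218
  solve Keq expr → x = -9.975; check Q = 5.3370e-06
Then add 6.787 M of L.
Step 2:
                  L         X
  Initial        27   0.00218
  Change  -0.003418  0.001709
  Equil       26.99  0.003889
  solve Keq expr → x = 0.001709; check Q = 5.3370e-06

Q₀ = 148.3; Q > K (proceeds reverse)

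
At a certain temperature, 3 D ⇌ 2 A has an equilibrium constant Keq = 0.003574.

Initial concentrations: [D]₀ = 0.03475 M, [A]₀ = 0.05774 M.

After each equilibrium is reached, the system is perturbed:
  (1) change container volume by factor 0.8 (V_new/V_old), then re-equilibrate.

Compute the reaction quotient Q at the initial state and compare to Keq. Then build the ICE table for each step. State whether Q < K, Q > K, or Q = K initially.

Q₀ = 79.45 vs Keq = 0.003574 ⇒ Q>K, reverse
Step 1:
                   D          A
  Initial    0.03475    0.05774
  Change     0.08299   -0.05532
  Equil       0.1177   0.002415
  solve Keq expr → x = -0.02766; check Q = 0.003574
Then change container volume by factor 0.8 (V_new/V_old).
Step 2:
                   D          A
  Initial     0.1472   0.003019
  Change  -5.0830e-04 3.3887e-04
  Equil       0.1467   0.003358
  solve Keq expr → x = 1.6943e-04; check Q = 0.003574

Q₀ = 79.45; Q > K (proceeds reverse)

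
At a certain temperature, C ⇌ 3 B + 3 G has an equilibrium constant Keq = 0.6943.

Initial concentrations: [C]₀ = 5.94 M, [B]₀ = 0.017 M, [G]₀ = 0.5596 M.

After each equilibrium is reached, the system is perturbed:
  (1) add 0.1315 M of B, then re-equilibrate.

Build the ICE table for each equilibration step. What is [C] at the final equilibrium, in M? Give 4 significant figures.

Q₀ = 1.4494e-07 vs Keq = 0.6943 ⇒ Q<K, forward
Step 1:
                  C         B         G
  init         5.94     0.017    0.5596
  Δ         -0.3317     0.995     0.995
  eq          5.608     1.012     1.555
  solve Keq expr → x = 0.3317; check Q = 0.6943
Then add 0.1315 M of B.
Step 2:
                  C         B         G
  init        5.608     1.143     1.555
  Δ         0.02569  -0.07708  -0.07708
  eq          5.634     1.066     1.478
  solve Keq expr → x = -0.02569; check Q = 0.6943

[C]_eq = 5.634 M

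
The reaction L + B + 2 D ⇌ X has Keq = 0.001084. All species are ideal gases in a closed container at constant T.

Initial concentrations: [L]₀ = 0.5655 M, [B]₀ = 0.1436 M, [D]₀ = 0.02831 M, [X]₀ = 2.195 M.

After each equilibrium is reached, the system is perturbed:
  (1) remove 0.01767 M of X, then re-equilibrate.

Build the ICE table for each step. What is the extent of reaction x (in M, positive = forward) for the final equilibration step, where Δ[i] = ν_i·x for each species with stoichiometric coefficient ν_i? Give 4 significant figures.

x = 0.01475 M

Q₀ = 3.3726e+04 vs Keq = 0.001084 ⇒ Q>K, reverse
Step 1:
                    L           B           D           X
  Initial      0.5655      0.1436     0.02831       2.195
  Change        2.083       2.083       4.165      -2.083
  Equil         2.648       2.226       4.194      0.1124
  solve Keq expr → x = -2.083; check Q = 0.001084
Then remove 0.01767 M of X.
Step 2:
                    L           B           D           X
  Initial       2.648       2.226       4.194     0.09471
  Change     -0.01475    -0.01475     -0.0295     0.01475
  Equil         2.633       2.211       4.164      0.1095
  solve Keq expr → x = 0.01475; check Q = 0.001084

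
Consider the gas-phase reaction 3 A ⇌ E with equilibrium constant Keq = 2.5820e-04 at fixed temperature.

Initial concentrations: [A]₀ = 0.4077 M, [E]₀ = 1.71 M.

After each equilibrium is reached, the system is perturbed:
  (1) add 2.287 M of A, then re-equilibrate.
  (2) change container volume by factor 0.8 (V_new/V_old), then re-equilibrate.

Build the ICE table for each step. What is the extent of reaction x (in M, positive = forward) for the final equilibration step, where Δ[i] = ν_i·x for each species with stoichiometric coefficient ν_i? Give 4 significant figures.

Q₀ = 25.23 vs Keq = 2.5820e-04 ⇒ Q>K, reverse
Step 1:
                    A           E
  I            0.4077        1.71
  C             5.007      -1.669
  E             5.415     0.04099
  solve Keq expr → x = -1.669; check Q = 2.5820e-04
Then add 2.287 M of A.
Step 2:
                    A           E
  I             7.702     0.04099
  C           -0.2036     0.06786
  E             7.498      0.1088
  solve Keq expr → x = 0.06786; check Q = 2.5820e-04
Then change container volume by factor 0.8 (V_new/V_old).
Step 3:
                    A           E
  I             9.373      0.1361
  C           -0.1913     0.06378
  E             9.181      0.1998
  solve Keq expr → x = 0.06378; check Q = 2.5820e-04

x = 0.06378 M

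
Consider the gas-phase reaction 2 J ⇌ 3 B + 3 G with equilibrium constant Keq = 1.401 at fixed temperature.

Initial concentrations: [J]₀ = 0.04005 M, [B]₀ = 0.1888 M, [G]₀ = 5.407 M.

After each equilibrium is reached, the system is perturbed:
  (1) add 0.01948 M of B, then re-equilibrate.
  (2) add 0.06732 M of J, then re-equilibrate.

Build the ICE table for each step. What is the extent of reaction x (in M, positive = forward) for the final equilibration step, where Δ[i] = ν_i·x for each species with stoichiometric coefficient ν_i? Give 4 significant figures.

Q₀ = 663.2 vs Keq = 1.401 ⇒ Q>K, reverse
Step 1:
                   J          B          G
  I          0.04005     0.1888      5.407
  C          0.08962    -0.1344    -0.1344
  E           0.1297    0.05437      5.273
  solve Keq expr → x = -0.04481; check Q = 1.401
Then add 0.01948 M of B.
Step 2:
                   J          B          G
  I           0.1297    0.07385      5.273
  C          0.01087    -0.0163    -0.0163
  E           0.1405    0.05754      5.256
  solve Keq expr → x = -0.005435; check Q = 1.401
Then add 0.06732 M of J.
Step 3:
                   J          B          G
  I           0.2079    0.05754      5.256
  C        -0.009736     0.0146     0.0146
  E           0.1981    0.07215      5.271
  solve Keq expr → x = 0.004868; check Q = 1.401

x = 0.004868 M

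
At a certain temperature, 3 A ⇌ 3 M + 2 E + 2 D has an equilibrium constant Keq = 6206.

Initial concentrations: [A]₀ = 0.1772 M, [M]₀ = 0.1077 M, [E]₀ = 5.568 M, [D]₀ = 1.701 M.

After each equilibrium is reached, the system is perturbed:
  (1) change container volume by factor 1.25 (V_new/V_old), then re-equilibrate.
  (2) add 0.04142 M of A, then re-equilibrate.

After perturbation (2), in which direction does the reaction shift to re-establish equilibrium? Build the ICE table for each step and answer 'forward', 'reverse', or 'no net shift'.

Q₀ = 20.14 vs Keq = 6206 ⇒ Q<K, forward
Step 1:
                   A          M          E          D
  I           0.1772     0.1077      5.568      1.701
  C          -0.1196     0.1196    0.07972    0.07972
  E          0.05762     0.2273      5.648      1.781
  solve Keq expr → x = 0.03986; check Q = 6206
Then change container volume by factor 1.25 (V_new/V_old).
Step 2:
                   A          M          E          D
  I           0.0461     0.1818      4.518      1.425
  C        -0.009861   0.009861   0.006574   0.006574
  E          0.03624     0.1917      4.525      1.431
  solve Keq expr → x = 0.003287; check Q = 6206
Then add 0.04142 M of A.
Step 3:
                   A          M          E          D
  I          0.07766     0.1917      4.525      1.431
  C         -0.03433    0.03433    0.02289    0.02289
  E          0.04333      0.226      4.548      1.454
  solve Keq expr → x = 0.01144; check Q = 6206

Direction: forward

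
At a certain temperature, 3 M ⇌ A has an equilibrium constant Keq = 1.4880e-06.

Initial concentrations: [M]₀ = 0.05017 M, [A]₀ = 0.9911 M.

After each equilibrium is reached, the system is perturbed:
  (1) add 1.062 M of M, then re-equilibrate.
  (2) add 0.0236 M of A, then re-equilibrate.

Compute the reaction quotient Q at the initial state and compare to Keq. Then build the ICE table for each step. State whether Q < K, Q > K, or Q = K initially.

Q₀ = 7848 vs Keq = 1.4880e-06 ⇒ Q>K, reverse
Step 1:
                  M         A
  I         0.05017    0.9911
  C           2.973   -0.9911
  E           3.023 4.1121e-05
  solve Keq expr → x = -0.9911; check Q = 1.4880e-06
Then add 1.062 M of M.
Step 2:
                  M         A
  I           4.085 4.1121e-05
  C       -1.8097e-04 6.0324e-05
  E           4.085 1.0145e-04
  solve Keq expr → x = 6.0324e-05; check Q = 1.4880e-06
Then add 0.0236 M of A.
Step 3:
                  M         A
  I           4.085    0.0237
  C         0.07078  -0.02359
  E           4.156 1.0681e-04
  solve Keq expr → x = -0.02359; check Q = 1.4880e-06

Q₀ = 7848; Q > K (proceeds reverse)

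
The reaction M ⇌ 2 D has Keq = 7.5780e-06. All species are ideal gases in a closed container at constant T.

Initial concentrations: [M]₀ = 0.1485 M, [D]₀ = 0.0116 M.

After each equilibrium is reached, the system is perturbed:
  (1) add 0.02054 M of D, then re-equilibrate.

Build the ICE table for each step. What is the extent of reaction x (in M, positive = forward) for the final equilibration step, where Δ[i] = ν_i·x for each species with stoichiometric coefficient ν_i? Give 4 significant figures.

x = -0.01025 M

Q₀ = 9.0613e-04 vs Keq = 7.5780e-06 ⇒ Q>K, reverse
Step 1:
                   M          D
  I           0.1485     0.0116
  C          0.00526   -0.01052
  E           0.1538   0.001079
  solve Keq expr → x = -0.00526; check Q = 7.5780e-06
Then add 0.02054 M of D.
Step 2:
                   M          D
  I           0.1538    0.02162
  C          0.01025    -0.0205
  E            0.164   0.001115
  solve Keq expr → x = -0.01025; check Q = 7.5780e-06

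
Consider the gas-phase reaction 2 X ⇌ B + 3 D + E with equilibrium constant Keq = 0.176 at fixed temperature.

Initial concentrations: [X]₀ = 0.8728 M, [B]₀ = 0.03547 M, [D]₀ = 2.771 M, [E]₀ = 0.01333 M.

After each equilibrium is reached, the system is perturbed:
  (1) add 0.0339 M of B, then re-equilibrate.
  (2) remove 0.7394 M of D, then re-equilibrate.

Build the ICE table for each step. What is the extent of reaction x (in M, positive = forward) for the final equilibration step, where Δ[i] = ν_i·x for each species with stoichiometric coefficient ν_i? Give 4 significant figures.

x = 0.02553 M

Q₀ = 0.01321 vs Keq = 0.176 ⇒ Q<K, forward
Step 1:
                   X          B          D          E
  I           0.8728    0.03547      2.771    0.01333
  C         -0.08655    0.04327     0.1298    0.04327
  E           0.7863    0.07874      2.901     0.0566
  solve Keq expr → x = 0.04327; check Q = 0.176
Then add 0.0339 M of B.
Step 2:
                   X          B          D          E
  I           0.7863     0.1126      2.901     0.0566
  C          0.01945  -0.009726   -0.02918  -0.009726
  E           0.8057     0.1029      2.872    0.04688
  solve Keq expr → x = -0.009726; check Q = 0.176
Then remove 0.7394 M of D.
Step 3:
                   X          B          D          E
  I           0.8057     0.1029      2.132    0.04688
  C         -0.05106    0.02553    0.07659    0.02553
  E           0.7546     0.1284      2.209    0.07241
  solve Keq expr → x = 0.02553; check Q = 0.176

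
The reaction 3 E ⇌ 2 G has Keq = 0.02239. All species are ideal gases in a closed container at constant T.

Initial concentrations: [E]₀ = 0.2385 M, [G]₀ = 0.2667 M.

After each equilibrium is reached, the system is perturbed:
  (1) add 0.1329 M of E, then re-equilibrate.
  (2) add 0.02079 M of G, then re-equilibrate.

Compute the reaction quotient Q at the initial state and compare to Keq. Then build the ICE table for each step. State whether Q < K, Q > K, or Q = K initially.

Q₀ = 5.243 vs Keq = 0.02239 ⇒ Q>K, reverse
Step 1:
                    E           G
  I            0.2385      0.2667
  C            0.3091     -0.2061
  E            0.5476     0.06063
  solve Keq expr → x = -0.103; check Q = 0.02239
Then add 0.1329 M of E.
Step 2:
                    E           G
  I            0.6805     0.06063
  C          -0.02749     0.01833
  E             0.653     0.07896
  solve Keq expr → x = 0.009163; check Q = 0.02239
Then add 0.02079 M of G.
Step 3:
                    E           G
  I             0.653     0.09975
  C           0.02447    -0.01631
  E            0.6775     0.08344
  solve Keq expr → x = -0.008156; check Q = 0.02239

Q₀ = 5.243; Q > K (proceeds reverse)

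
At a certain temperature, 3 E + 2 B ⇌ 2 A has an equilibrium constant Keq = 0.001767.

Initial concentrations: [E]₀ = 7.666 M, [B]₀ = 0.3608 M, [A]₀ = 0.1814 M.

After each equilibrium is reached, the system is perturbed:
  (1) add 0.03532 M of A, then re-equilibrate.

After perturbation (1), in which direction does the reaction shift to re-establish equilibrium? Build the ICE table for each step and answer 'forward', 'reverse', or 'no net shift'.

Q₀ = 5.6109e-04 vs Keq = 0.001767 ⇒ Q<K, forward
Step 1:
                   E          B          A
  I            7.666     0.3608     0.1814
  C          -0.1071   -0.07141    0.07141
  E            7.559     0.2894     0.2528
  solve Keq expr → x = 0.0357; check Q = 0.001767
Then add 0.03532 M of A.
Step 2:
                   E          B          A
  I            7.559     0.2894     0.2881
  C          0.02712    0.01808   -0.01808
  E            7.586     0.3075       0.27
  solve Keq expr → x = -0.00904; check Q = 0.001767

Direction: reverse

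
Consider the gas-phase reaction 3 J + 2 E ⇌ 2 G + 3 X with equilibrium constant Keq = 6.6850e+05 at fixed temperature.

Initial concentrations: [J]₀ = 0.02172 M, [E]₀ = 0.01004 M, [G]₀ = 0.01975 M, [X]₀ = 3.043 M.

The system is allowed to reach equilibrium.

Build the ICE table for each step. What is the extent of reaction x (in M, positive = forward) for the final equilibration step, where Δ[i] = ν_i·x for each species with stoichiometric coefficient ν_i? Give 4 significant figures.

x = -0.003069 M

Q₀ = 1.0641e+07 vs Keq = 6.6850e+05 ⇒ Q>K, reverse
Step 1:
                    J           E           G           X
  Initial     0.02172     0.01004     0.01975       3.043
  Change     0.009206    0.006137   -0.006137   -0.009206
  Equil       0.03093     0.01618     0.01361       3.034
  solve Keq expr → x = -0.003069; check Q = 6.6850e+05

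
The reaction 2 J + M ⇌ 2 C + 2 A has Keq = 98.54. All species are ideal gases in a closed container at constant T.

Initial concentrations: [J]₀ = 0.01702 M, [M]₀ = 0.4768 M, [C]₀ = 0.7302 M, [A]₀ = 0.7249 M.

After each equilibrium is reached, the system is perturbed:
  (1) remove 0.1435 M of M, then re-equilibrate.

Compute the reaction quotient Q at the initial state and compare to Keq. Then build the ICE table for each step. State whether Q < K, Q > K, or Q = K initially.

Q₀ = 2029 vs Keq = 98.54 ⇒ Q>K, reverse
Step 1:
                   J          M          C          A
  Initial    0.01702     0.4768     0.7302     0.7249
  Change     0.04858    0.02429   -0.04858   -0.04858
  Equil       0.0656     0.5011     0.6816     0.6763
  solve Keq expr → x = -0.02429; check Q = 98.54
Then remove 0.1435 M of M.
Step 2:
                   J          M          C          A
  Initial     0.0656     0.3576     0.6816     0.6763
  Change    0.009422   0.004711  -0.009422  -0.009422
  Equil      0.07503     0.3623     0.6722     0.6669
  solve Keq expr → x = -0.004711; check Q = 98.54

Q₀ = 2029; Q > K (proceeds reverse)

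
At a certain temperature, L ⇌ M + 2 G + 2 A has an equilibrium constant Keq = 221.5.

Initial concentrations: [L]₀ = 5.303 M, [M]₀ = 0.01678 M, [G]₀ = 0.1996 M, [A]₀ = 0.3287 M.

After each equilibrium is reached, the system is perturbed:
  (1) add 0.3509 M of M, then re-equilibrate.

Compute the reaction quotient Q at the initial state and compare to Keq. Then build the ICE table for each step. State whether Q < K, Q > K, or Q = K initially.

Q₀ = 1.3620e-05 vs Keq = 221.5 ⇒ Q<K, forward
Step 1:
                  L         M         G         A
  I           5.303   0.01678    0.1996    0.3287
  C          -2.035     2.035      4.07      4.07
  E           3.268     2.052      4.27     4.399
  solve Keq expr → x = 2.035; check Q = 221.5
Then add 0.3509 M of M.
Step 2:
                  L         M         G         A
  I           3.268     2.403      4.27     4.399
  C         0.06078  -0.06078   -0.1216   -0.1216
  E           3.329     2.342     4.148     4.277
  solve Keq expr → x = -0.06078; check Q = 221.5

Q₀ = 1.3620e-05; Q < K (proceeds forward)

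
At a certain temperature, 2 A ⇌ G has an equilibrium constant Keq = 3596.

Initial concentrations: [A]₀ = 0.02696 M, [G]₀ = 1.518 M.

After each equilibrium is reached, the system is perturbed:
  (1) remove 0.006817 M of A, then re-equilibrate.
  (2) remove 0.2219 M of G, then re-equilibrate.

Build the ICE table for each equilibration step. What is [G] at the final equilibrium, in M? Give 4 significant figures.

Q₀ = 2088 vs Keq = 3596 ⇒ Q<K, forward
Step 1:
                  A         G
  Initial   0.02696     1.518
  Change  -0.006392  0.003196
  Equil     0.02057     1.521
  solve Keq expr → x = 0.003196; check Q = 3596
Then remove 0.006817 M of A.
Step 2:
                  A         G
  Initial   0.01375     1.521
  Change   0.006794 -0.003397
  Equil     0.02054     1.518
  solve Keq expr → x = -0.003397; check Q = 3596
Then remove 0.2219 M of G.
Step 3:
                  A         G
  Initial   0.02054     1.296
  Change  -0.001555 7.7770e-04
  Equil     0.01899     1.297
  solve Keq expr → x = 7.7770e-04; check Q = 3596

[G]_eq = 1.297 M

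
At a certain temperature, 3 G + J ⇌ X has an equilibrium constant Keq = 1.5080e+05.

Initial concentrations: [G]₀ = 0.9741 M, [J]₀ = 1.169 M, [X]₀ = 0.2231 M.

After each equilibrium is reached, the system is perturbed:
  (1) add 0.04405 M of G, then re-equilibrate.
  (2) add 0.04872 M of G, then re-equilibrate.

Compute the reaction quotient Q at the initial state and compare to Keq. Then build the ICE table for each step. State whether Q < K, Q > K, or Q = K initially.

Q₀ = 0.2065 vs Keq = 1.5080e+05 ⇒ Q<K, forward
Step 1:
                  G         J         X
  init       0.9741     1.169    0.2231
  Δ         -0.9579   -0.3193    0.3193
  eq        0.01618    0.8497    0.5424
  solve Keq expr → x = 0.3193; check Q = 1.5080e+05
Then add 0.04405 M of G.
Step 2:
                  G         J         X
  init      0.06023    0.8497    0.5424
  Δ        -0.04381   -0.0146    0.0146
  eq        0.01642    0.8351     0.557
  solve Keq expr → x = 0.0146; check Q = 1.5080e+05
Then add 0.04872 M of G.
Step 3:
                  G         J         X
  init      0.06514    0.8351     0.557
  Δ        -0.04845  -0.01615   0.01615
  eq        0.01668    0.8189    0.5732
  solve Keq expr → x = 0.01615; check Q = 1.5080e+05

Q₀ = 0.2065; Q < K (proceeds forward)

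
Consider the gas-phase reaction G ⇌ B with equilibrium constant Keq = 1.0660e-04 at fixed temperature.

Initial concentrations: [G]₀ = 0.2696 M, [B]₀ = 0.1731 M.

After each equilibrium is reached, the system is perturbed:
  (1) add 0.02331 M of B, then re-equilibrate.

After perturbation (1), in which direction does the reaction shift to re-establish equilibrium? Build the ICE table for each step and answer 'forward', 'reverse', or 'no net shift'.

Q₀ = 0.6421 vs Keq = 1.0660e-04 ⇒ Q>K, reverse
Step 1:
                   G          B
  I           0.2696     0.1731
  C           0.1731    -0.1731
  E           0.4427 4.7187e-05
  solve Keq expr → x = -0.1731; check Q = 1.0660e-04
Then add 0.02331 M of B.
Step 2:
                   G          B
  I           0.4427    0.02336
  C          0.02331   -0.02331
  E            0.466 4.9671e-05
  solve Keq expr → x = -0.02331; check Q = 1.0660e-04

Direction: reverse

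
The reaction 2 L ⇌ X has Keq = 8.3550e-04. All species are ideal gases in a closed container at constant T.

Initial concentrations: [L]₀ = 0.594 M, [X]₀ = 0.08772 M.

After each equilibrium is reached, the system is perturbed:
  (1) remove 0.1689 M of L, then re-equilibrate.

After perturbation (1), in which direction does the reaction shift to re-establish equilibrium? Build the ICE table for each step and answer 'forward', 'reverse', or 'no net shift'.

Direction: reverse

Q₀ = 0.2486 vs Keq = 8.3550e-04 ⇒ Q>K, reverse
Step 1:
                    L           X
  I             0.594     0.08772
  C            0.1745    -0.08723
  E            0.7685  4.9338e-04
  solve Keq expr → x = -0.08723; check Q = 8.3550e-04
Then remove 0.1689 M of L.
Step 2:
                    L           X
  I            0.5996  4.9338e-04
  C        3.8532e-04 -1.9266e-04
  E            0.5999  3.0072e-04
  solve Keq expr → x = -1.9266e-04; check Q = 8.3550e-04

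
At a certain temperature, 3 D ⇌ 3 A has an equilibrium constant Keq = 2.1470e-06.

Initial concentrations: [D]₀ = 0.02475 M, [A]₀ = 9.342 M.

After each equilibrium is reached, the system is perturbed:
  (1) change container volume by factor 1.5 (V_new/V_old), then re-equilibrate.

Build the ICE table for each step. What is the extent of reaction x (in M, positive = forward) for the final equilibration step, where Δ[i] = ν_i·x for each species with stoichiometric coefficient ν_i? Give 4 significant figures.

Q₀ = 5.3777e+07 vs Keq = 2.1470e-06 ⇒ Q>K, reverse
Step 1:
                    D           A
  init        0.02475       9.342
  Δ             9.223      -9.223
  eq            9.247      0.1193
  solve Keq expr → x = -3.074; check Q = 2.1470e-06
Then change container volume by factor 1.5 (V_new/V_old).
Step 2:
                    D           A
  init          6.165     0.07953
  Δ                 0           0
  eq            6.165     0.07953
  solve Keq expr → x = 0; check Q = 2.1470e-06

x = 0 M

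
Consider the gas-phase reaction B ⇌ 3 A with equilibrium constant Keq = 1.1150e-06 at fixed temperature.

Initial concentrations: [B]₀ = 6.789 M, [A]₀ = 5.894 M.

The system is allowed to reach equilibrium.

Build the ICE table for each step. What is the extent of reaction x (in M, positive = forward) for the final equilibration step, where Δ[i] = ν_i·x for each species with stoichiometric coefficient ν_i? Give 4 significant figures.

Q₀ = 30.16 vs Keq = 1.1150e-06 ⇒ Q>K, reverse
Step 1:
                   B          A
  init         6.789      5.894
  Δ            1.958     -5.873
  eq           8.747    0.02137
  solve Keq expr → x = -1.958; check Q = 1.1150e-06

x = -1.958 M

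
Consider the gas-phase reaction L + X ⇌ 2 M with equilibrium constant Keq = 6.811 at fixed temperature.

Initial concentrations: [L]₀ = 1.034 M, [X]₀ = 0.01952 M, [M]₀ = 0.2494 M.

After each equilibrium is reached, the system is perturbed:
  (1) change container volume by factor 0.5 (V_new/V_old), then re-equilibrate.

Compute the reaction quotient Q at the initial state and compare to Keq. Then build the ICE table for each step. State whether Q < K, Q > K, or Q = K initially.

Q₀ = 3.082; Q < K (proceeds forward)

Q₀ = 3.082 vs Keq = 6.811 ⇒ Q<K, forward
Step 1:
                    L           X           M
  Initial       1.034     0.01952      0.2494
  Change    -0.009239   -0.009239     0.01848
  Equil         1.025     0.01028      0.2679
  solve Keq expr → x = 0.009239; check Q = 6.811
Then change container volume by factor 0.5 (V_new/V_old).
Step 2:
                    L           X           M
  Initial        2.05     0.02056      0.5358
  Change            0           0           0
  Equil          2.05     0.02056      0.5358
  solve Keq expr → x = 0; check Q = 6.811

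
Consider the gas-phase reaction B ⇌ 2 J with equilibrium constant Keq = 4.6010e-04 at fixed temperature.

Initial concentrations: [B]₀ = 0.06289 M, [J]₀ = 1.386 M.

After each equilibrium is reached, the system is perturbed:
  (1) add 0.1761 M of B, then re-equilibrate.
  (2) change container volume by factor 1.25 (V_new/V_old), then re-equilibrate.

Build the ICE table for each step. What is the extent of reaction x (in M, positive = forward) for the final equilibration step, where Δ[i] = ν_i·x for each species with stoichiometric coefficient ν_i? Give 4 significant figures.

x = 9.6623e-04 M

Q₀ = 30.55 vs Keq = 4.6010e-04 ⇒ Q>K, reverse
Step 1:
                   B          J
  init       0.06289      1.386
  Δ           0.6837     -1.367
  eq          0.7466    0.01853
  solve Keq expr → x = -0.6837; check Q = 4.6010e-04
Then add 0.1761 M of B.
Step 2:
                   B          J
  init        0.9227    0.01853
  Δ        -0.001029   0.002059
  eq          0.9217    0.02059
  solve Keq expr → x = 0.001029; check Q = 4.6010e-04
Then change container volume by factor 1.25 (V_new/V_old).
Step 3:
                   B          J
  init        0.7374    0.01647
  Δ       -9.6623e-04   0.001932
  eq          0.7364    0.01841
  solve Keq expr → x = 9.6623e-04; check Q = 4.6010e-04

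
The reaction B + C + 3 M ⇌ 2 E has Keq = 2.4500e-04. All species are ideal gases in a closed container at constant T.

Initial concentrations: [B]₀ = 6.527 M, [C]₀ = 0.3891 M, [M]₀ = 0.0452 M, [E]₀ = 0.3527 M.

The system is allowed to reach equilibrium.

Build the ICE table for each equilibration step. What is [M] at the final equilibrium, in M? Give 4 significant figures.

[M]_eq = 0.5554 M

Q₀ = 530.4 vs Keq = 2.4500e-04 ⇒ Q>K, reverse
Step 1:
                   B          C          M          E
  Initial      6.527     0.3891     0.0452     0.3527
  Change      0.1701     0.1701     0.5102    -0.3402
  Equil        6.697     0.5592     0.5554    0.01254
  solve Keq expr → x = -0.1701; check Q = 2.4500e-04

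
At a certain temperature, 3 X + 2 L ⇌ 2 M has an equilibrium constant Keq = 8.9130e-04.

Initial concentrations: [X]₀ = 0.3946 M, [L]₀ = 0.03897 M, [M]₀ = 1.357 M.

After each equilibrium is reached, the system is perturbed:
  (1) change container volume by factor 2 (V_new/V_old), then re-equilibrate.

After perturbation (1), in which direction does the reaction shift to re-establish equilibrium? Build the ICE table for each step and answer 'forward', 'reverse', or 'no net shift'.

Q₀ = 1.9735e+04 vs Keq = 8.9130e-04 ⇒ Q>K, reverse
Step 1:
                  X         L         M
  Initial    0.3946   0.03897     1.357
  Change      1.845      1.23     -1.23
  Equil        2.24     1.269     0.127
  solve Keq expr → x = -0.615; check Q = 8.9130e-04
Then change container volume by factor 2 (V_new/V_old).
Step 2:
                  X         L         M
  Initial      1.12    0.6345   0.06349
  Change    0.05681   0.03787  -0.03787
  Equil       1.177    0.6724   0.02562
  solve Keq expr → x = -0.01894; check Q = 8.9130e-04

Direction: reverse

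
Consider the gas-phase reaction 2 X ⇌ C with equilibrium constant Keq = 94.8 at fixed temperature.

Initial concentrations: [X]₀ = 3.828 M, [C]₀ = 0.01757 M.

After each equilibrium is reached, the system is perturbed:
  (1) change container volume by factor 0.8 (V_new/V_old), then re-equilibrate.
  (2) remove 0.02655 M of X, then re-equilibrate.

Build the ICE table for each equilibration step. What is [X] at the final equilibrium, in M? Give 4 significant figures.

Q₀ = 0.001199 vs Keq = 94.8 ⇒ Q<K, forward
Step 1:
                   X          C
  I            3.828    0.01757
  C           -3.688      1.844
  E           0.1401      1.862
  solve Keq expr → x = 1.844; check Q = 94.8
Then change container volume by factor 0.8 (V_new/V_old).
Step 2:
                   X          C
  I           0.1752      2.327
  C         -0.01819   0.009093
  E            0.157      2.336
  solve Keq expr → x = 0.009093; check Q = 94.8
Then remove 0.02655 M of X.
Step 3:
                   X          C
  I           0.1304      2.336
  C          0.02611   -0.01306
  E           0.1565      2.323
  solve Keq expr → x = -0.01306; check Q = 94.8

[X]_eq = 0.1565 M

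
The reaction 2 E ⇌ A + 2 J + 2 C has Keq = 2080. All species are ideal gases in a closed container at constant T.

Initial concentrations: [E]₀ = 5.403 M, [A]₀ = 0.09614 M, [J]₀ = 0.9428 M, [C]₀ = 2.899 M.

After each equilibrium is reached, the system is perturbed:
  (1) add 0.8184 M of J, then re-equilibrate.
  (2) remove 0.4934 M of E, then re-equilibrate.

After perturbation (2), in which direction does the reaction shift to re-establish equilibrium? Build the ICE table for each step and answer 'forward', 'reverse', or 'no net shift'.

Direction: reverse

Q₀ = 0.0246 vs Keq = 2080 ⇒ Q<K, forward
Step 1:
                   E          A          J          C
  Initial      5.403    0.09614     0.9428      2.899
  Change      -4.211      2.105      4.211      4.211
  Equil        1.192      2.202      5.154       7.11
  solve Keq expr → x = 2.105; check Q = 2080
Then add 0.8184 M of J.
Step 2:
                   E          A          J          C
  Initial      1.192      2.202      5.972       7.11
  Change      0.1203   -0.06014    -0.1203    -0.1203
  Equil        1.312      2.141      5.852       6.99
  solve Keq expr → x = -0.06014; check Q = 2080
Then remove 0.4934 M of E.
Step 3:
                   E          A          J          C
  Initial      0.819      2.141      5.852       6.99
  Change      0.3198    -0.1599    -0.3198    -0.3198
  Equil        1.139      1.982      5.532       6.67
  solve Keq expr → x = -0.1599; check Q = 2080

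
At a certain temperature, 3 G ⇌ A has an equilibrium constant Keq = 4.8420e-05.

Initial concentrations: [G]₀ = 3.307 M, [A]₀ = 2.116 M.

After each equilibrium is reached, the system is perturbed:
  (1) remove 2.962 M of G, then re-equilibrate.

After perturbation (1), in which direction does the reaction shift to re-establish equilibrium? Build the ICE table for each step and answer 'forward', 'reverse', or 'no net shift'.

Direction: reverse

Q₀ = 0.05851 vs Keq = 4.8420e-05 ⇒ Q>K, reverse
Step 1:
                   G          A
  I            3.307      2.116
  C            6.222     -2.074
  E            9.529     0.0419
  solve Keq expr → x = -2.074; check Q = 4.8420e-05
Then remove 2.962 M of G.
Step 2:
                   G          A
  I            6.567     0.0419
  C          0.08297   -0.02766
  E             6.65    0.01424
  solve Keq expr → x = -0.02766; check Q = 4.8420e-05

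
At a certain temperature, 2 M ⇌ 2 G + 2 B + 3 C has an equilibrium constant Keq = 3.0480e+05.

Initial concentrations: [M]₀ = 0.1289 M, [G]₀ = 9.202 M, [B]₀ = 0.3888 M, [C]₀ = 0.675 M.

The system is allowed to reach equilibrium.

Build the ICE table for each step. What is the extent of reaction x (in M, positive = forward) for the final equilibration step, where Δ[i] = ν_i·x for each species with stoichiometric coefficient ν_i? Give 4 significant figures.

Q₀ = 236.9 vs Keq = 3.0480e+05 ⇒ Q<K, forward
Step 1:
                   M          G          B          C
  init        0.1289      9.202     0.3888      0.675
  Δ           -0.122      0.122      0.122     0.1831
  eq        0.006857      9.324     0.5108     0.8581
  solve Keq expr → x = 0.06102; check Q = 3.0480e+05

x = 0.06102 M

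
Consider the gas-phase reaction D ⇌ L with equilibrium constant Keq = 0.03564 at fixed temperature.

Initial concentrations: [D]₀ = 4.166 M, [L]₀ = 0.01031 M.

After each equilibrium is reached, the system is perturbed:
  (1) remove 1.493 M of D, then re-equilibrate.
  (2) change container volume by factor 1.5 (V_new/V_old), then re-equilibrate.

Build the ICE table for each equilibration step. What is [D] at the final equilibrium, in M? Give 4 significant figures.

[D]_eq = 1.727 M

Q₀ = 0.002475 vs Keq = 0.03564 ⇒ Q<K, forward
Step 1:
                   D          L
  Initial      4.166    0.01031
  Change     -0.1334     0.1334
  Equil        4.033     0.1437
  solve Keq expr → x = 0.1334; check Q = 0.03564
Then remove 1.493 M of D.
Step 2:
                   D          L
  Initial       2.54     0.1437
  Change     0.05138   -0.05138
  Equil        2.591    0.09234
  solve Keq expr → x = -0.05138; check Q = 0.03564
Then change container volume by factor 1.5 (V_new/V_old).
Step 3:
                   D          L
  Initial      1.727    0.06156
  Change           0          0
  Equil        1.727    0.06156
  solve Keq expr → x = 0; check Q = 0.03564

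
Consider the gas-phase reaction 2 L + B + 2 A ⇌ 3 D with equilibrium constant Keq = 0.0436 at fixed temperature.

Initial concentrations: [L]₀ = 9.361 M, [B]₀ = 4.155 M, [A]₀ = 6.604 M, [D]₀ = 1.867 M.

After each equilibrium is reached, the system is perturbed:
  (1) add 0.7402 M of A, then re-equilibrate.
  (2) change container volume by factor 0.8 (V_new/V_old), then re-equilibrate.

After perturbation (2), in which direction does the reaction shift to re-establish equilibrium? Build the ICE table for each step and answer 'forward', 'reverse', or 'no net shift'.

Direction: forward

Q₀ = 4.0983e-04 vs Keq = 0.0436 ⇒ Q<K, forward
Step 1:
                  L         B         A         D
  init        9.361     4.155     6.604     1.867
  Δ          -2.177    -1.089    -2.177     3.266
  eq          7.184     3.066     4.427     5.133
  solve Keq expr → x = 1.089; check Q = 0.0436
Then add 0.7402 M of A.
Step 2:
                  L         B         A         D
  init        7.184     3.066     5.167     5.133
  Δ         -0.1824  -0.09118   -0.1824    0.2735
  eq          7.002     2.975     4.985     5.406
  solve Keq expr → x = 0.09118; check Q = 0.0436
Then change container volume by factor 0.8 (V_new/V_old).
Step 3:
                  L         B         A         D
  init        8.752     3.719     6.231     6.758
  Δ         -0.3323   -0.1662   -0.3323    0.4985
  eq           8.42     3.553     5.899     7.256
  solve Keq expr → x = 0.1662; check Q = 0.0436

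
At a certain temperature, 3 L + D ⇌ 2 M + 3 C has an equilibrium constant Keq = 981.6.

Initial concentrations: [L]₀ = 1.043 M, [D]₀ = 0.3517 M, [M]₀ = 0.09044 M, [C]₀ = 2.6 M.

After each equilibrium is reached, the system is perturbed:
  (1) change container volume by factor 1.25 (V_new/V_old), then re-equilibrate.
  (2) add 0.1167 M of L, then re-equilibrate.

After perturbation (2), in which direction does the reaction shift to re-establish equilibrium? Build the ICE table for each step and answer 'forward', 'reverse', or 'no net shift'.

Direction: forward

Q₀ = 0.3603 vs Keq = 981.6 ⇒ Q<K, forward
Step 1:
                   L          D          M          C
  init         1.043     0.3517    0.09044        2.6
  Δ          -0.6383    -0.2128     0.4255     0.6383
  eq          0.4047     0.1389      0.516      3.238
  solve Keq expr → x = 0.2128; check Q = 981.6
Then change container volume by factor 1.25 (V_new/V_old).
Step 2:
                   L          D          M          C
  init        0.3238     0.1111     0.4128      2.591
  Δ         -0.01323  -0.004409   0.008817    0.01323
  eq          0.3105     0.1067     0.4216      2.604
  solve Keq expr → x = 0.004409; check Q = 981.6
Then add 0.1167 M of L.
Step 3:
                   L          D          M          C
  init        0.4272     0.1067     0.4216      2.604
  Δ         -0.06286   -0.02095    0.04191    0.06286
  eq          0.3644    0.08579     0.4635      2.667
  solve Keq expr → x = 0.02095; check Q = 981.6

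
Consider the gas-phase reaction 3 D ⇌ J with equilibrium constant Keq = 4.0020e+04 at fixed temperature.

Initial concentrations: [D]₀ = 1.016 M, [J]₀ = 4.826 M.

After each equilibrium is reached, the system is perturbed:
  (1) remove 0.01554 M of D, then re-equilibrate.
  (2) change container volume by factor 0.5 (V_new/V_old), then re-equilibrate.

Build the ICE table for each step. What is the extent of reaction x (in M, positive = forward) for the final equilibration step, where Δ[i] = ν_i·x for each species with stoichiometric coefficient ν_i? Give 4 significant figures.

Q₀ = 4.602 vs Keq = 4.0020e+04 ⇒ Q<K, forward
Step 1:
                    D           J
  Initial       1.016       4.826
  Change      -0.9655      0.3218
  Equil       0.05048       5.148
  solve Keq expr → x = 0.3218; check Q = 4.0020e+04
Then remove 0.01554 M of D.
Step 2:
                    D           J
  Initial     0.03494       5.148
  Change      0.01552   -0.005174
  Equil       0.05046       5.143
  solve Keq expr → x = -0.005174; check Q = 4.0020e+04
Then change container volume by factor 0.5 (V_new/V_old).
Step 3:
                    D           J
  Initial      0.1009       10.29
  Change     -0.03732     0.01244
  Equil        0.0636        10.3
  solve Keq expr → x = 0.01244; check Q = 4.0020e+04

x = 0.01244 M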